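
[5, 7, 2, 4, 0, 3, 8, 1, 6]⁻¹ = [4, 7, 2, 5, 3, 0, 8, 1, 6]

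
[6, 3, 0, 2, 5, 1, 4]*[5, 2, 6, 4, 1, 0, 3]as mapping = [0→3, 1→4, 2→5, 3→6, 4→0, 5→2, 6→1]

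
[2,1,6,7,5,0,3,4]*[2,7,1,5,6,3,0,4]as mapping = [0→1,1→7,2→0,3→4,4→3,5→2,6→5,7→6]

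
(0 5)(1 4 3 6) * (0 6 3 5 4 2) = (0 4 5 6 1 2)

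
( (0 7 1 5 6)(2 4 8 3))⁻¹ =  (0 6 5 1 7)(2 3 8 4)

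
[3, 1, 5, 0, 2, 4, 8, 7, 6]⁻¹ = [3, 1, 4, 0, 5, 2, 8, 7, 6]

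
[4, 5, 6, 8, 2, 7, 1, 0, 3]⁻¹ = [7, 6, 4, 8, 0, 1, 2, 5, 3]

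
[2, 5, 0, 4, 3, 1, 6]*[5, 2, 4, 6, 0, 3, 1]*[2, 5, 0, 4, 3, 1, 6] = [3, 4, 1, 2, 6, 0, 5]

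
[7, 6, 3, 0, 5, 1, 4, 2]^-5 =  [3, 5, 7, 2, 6, 4, 1, 0]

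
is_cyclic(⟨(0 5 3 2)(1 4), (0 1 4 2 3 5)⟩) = no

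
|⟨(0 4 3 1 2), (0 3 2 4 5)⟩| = 360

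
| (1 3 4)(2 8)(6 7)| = 6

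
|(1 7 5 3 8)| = 5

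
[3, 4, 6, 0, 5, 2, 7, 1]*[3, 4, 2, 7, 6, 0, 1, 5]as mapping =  [0→7, 1→6, 2→1, 3→3, 4→0, 5→2, 6→5, 7→4]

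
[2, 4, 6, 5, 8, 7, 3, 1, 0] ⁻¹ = [8, 7, 0, 6, 1, 3, 2, 5, 4] 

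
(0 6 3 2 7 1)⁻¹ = (0 1 7 2 3 6)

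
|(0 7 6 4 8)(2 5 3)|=15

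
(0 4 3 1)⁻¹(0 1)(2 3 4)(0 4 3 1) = (0 4)(1 3 2)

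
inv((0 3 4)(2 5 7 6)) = (0 4 3)(2 6 7 5)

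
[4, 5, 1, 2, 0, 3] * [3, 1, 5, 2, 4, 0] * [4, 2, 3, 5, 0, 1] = [0, 4, 2, 1, 5, 3]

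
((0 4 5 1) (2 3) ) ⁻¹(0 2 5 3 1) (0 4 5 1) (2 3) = (0 4 3 1 2) 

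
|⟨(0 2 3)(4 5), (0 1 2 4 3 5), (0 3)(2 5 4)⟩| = 720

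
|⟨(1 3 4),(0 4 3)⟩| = 12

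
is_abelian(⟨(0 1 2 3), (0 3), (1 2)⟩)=no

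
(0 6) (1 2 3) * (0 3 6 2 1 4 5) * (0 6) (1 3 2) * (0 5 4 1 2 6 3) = (0 2 5 3 1) 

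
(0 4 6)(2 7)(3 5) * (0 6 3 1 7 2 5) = (0 4 3)(1 7 5)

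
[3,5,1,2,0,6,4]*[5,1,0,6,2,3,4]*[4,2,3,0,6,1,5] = [5,0,2,4,1,6,3]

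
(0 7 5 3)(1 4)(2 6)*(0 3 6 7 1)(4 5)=(0 1 5 6 2 7 4)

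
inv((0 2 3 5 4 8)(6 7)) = (0 8 4 5 3 2)(6 7)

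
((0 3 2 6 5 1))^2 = (0 2 5)(1 3 6)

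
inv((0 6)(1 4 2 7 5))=(0 6)(1 5 7 2 4)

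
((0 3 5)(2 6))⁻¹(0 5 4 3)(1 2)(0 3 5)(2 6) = (0 4 5 3)(1 6)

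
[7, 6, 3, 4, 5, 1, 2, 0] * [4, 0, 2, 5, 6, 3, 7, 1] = [1, 7, 5, 6, 3, 0, 2, 4]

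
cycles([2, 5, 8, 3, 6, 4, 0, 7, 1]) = (0 2 8 1 5 4 6)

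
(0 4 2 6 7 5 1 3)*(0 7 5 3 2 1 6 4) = (1 2 4)(3 7)(5 6)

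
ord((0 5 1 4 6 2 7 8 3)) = 9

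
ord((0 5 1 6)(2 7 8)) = 12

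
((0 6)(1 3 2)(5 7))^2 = (1 2 3)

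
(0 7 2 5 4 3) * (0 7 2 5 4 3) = (0 2 4)(3 7 5)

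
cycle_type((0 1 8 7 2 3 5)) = 7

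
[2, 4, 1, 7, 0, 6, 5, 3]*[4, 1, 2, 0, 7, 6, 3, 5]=[2, 7, 1, 5, 4, 3, 6, 0]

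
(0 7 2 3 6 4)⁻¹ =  (0 4 6 3 2 7)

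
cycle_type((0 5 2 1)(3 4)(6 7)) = 2^2.4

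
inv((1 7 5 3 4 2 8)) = (1 8 2 4 3 5 7)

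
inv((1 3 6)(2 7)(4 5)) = (1 6 3)(2 7)(4 5)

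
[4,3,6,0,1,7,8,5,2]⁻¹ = [3,4,8,1,0,7,2,5,6]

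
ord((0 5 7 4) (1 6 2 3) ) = 4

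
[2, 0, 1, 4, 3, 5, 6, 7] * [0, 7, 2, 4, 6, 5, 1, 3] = [2, 0, 7, 6, 4, 5, 1, 3]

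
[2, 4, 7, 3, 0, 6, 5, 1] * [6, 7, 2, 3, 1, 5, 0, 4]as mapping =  [0→2, 1→1, 2→4, 3→3, 4→6, 5→0, 6→5, 7→7]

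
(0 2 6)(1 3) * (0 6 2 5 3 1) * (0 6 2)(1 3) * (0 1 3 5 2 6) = (0 2 1 5 3)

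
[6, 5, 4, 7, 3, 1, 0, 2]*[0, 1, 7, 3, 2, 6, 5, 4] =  [5, 6, 2, 4, 3, 1, 0, 7]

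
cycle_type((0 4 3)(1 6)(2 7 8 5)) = 2.3.4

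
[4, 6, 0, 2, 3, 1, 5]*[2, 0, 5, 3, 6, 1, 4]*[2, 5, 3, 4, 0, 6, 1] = [1, 0, 3, 6, 4, 2, 5]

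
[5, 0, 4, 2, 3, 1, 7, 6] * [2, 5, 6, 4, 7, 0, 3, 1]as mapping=[0→0, 1→2, 2→7, 3→6, 4→4, 5→5, 6→1, 7→3]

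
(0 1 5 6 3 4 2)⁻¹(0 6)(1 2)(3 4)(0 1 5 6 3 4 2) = (0 5)(1 3)(2 4)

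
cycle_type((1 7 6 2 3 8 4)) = 7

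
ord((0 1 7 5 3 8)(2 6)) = 6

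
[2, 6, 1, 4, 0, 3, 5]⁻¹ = [4, 2, 0, 5, 3, 6, 1]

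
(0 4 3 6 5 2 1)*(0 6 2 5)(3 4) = (0 3 2 1 6)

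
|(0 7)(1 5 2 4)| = 4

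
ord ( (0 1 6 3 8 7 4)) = 7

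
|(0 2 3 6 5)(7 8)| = 10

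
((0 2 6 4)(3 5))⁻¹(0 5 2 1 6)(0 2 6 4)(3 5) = (1 4 2 3 6)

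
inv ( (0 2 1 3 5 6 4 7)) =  (0 7 4 6 5 3 1 2)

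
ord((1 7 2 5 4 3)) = 6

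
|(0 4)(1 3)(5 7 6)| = 6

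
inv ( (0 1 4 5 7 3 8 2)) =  (0 2 8 3 7 5 4 1)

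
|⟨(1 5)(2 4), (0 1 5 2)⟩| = 20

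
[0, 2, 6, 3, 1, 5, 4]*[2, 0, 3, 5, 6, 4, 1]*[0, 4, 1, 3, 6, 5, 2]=[1, 3, 4, 5, 0, 6, 2]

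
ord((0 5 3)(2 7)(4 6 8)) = 6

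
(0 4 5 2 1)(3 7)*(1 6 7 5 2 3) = (0 4 2 6 7 1)(3 5)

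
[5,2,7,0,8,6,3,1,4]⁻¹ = [3,7,1,6,8,0,5,2,4]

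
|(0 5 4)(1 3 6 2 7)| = 15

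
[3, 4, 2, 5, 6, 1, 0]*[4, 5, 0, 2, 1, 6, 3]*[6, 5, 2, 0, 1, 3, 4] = [2, 5, 6, 4, 0, 3, 1]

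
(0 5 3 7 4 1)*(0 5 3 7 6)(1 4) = (0 3 6)(1 5 7)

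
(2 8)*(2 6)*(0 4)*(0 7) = (0 4 7)(2 8 6)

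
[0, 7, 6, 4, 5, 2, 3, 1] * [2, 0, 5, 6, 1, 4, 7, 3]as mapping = [0→2, 1→3, 2→7, 3→1, 4→4, 5→5, 6→6, 7→0]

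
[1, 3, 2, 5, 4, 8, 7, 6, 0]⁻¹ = [8, 0, 2, 1, 4, 3, 7, 6, 5]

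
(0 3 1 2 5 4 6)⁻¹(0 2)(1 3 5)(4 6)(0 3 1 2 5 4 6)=(0 6)(1 4 2)(3 5)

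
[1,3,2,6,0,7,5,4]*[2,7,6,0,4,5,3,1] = [7,0,6,3,2,1,5,4]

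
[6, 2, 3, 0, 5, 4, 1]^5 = [0, 1, 2, 3, 5, 4, 6]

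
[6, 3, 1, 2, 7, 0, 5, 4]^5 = [5, 2, 3, 1, 7, 6, 0, 4]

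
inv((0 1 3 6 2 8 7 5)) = (0 5 7 8 2 6 3 1)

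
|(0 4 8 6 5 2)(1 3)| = 6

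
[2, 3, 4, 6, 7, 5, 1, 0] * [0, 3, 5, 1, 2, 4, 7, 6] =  [5, 1, 2, 7, 6, 4, 3, 0]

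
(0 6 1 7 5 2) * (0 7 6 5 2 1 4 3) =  (0 5 1 6 4 3)(2 7)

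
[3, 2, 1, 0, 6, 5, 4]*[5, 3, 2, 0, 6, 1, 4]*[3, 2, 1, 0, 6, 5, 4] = [3, 1, 0, 5, 6, 2, 4]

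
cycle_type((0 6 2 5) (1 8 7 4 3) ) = 4.5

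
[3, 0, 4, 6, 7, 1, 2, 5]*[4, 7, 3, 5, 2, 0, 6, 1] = [5, 4, 2, 6, 1, 7, 3, 0]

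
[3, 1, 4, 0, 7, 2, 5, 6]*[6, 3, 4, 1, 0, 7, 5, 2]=[1, 3, 0, 6, 2, 4, 7, 5]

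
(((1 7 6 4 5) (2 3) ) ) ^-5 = (2 3) 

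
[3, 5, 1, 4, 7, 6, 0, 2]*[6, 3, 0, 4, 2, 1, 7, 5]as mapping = [0→4, 1→1, 2→3, 3→2, 4→5, 5→7, 6→6, 7→0]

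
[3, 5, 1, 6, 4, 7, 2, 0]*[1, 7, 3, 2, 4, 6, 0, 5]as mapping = [0→2, 1→6, 2→7, 3→0, 4→4, 5→5, 6→3, 7→1]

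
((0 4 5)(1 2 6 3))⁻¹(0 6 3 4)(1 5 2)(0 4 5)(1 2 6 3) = (0 6 2)(1 5 4 3)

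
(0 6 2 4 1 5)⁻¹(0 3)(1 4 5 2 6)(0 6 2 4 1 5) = (0 4 2 5 1)(3 6)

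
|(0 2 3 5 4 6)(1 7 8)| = 6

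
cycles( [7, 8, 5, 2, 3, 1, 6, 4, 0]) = (0 7 4 3 2 5 1 8)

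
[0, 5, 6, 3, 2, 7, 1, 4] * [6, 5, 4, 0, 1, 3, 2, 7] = [6, 3, 2, 0, 4, 7, 5, 1]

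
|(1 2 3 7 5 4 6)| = 7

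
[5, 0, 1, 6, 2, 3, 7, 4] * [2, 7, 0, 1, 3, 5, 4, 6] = [5, 2, 7, 4, 0, 1, 6, 3]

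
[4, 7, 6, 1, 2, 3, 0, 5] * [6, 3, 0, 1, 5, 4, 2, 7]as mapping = [0→5, 1→7, 2→2, 3→3, 4→0, 5→1, 6→6, 7→4]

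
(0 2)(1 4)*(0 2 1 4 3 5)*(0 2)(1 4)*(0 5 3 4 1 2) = (0 1 4 2 5)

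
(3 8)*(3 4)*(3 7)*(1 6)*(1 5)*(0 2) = (0 2)(1 6 5)(3 8 4 7)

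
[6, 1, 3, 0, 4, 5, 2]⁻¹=[3, 1, 6, 2, 4, 5, 0]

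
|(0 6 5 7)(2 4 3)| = 12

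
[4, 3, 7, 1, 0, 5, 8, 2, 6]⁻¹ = [4, 3, 7, 1, 0, 5, 8, 2, 6]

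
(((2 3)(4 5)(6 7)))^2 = ()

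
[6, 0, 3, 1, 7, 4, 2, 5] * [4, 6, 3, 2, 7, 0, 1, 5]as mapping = [0→1, 1→4, 2→2, 3→6, 4→5, 5→7, 6→3, 7→0]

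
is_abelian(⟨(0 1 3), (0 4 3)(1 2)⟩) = no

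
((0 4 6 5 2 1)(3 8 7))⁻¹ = (0 1 2 5 6 4)(3 7 8)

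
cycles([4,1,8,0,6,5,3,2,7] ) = (0 4 6 3)(2 8 7)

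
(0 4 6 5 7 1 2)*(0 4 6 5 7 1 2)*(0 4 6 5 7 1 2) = (0 5 2 6 1 4 7)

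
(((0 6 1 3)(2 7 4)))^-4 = (2 4 7)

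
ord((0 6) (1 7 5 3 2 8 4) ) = 14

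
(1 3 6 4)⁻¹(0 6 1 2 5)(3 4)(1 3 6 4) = (0 4 3 2 5)(1 6)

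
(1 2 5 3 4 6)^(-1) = (1 6 4 3 5 2)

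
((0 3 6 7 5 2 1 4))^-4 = (0 5)(1 6)(2 3)(4 7)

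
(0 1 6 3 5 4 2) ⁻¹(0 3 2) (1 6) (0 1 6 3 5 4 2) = (0 1 5) (3 6) 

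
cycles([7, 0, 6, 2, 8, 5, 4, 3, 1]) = (0 7 3 2 6 4 8 1)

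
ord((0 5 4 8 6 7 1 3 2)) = 9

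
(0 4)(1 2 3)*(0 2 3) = (0 4 2)(1 3)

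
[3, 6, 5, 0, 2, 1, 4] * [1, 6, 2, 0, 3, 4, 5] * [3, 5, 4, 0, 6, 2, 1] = [3, 2, 6, 5, 4, 1, 0]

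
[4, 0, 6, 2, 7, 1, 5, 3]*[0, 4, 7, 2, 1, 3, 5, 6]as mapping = [0→1, 1→0, 2→5, 3→7, 4→6, 5→4, 6→3, 7→2]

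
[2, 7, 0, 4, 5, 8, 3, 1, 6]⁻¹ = [2, 7, 0, 6, 3, 4, 8, 1, 5]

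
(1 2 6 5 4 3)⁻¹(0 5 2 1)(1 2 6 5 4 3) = (0 4 6 2)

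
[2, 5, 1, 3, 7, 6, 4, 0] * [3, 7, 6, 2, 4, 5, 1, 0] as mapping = [0→6, 1→5, 2→7, 3→2, 4→0, 5→1, 6→4, 7→3] 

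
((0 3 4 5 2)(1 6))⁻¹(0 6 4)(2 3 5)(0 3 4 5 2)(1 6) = (0 4 2)(1 5 3)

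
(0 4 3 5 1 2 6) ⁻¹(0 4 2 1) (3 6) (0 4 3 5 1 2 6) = (0 5) (2 4 3 6) 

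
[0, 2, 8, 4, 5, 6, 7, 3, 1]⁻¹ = [0, 8, 1, 7, 3, 4, 5, 6, 2]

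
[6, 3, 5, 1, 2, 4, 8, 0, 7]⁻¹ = [7, 3, 4, 1, 5, 2, 0, 8, 6]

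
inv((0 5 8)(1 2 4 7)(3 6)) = (0 8 5)(1 7 4 2)(3 6)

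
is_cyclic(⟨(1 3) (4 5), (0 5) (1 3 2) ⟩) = no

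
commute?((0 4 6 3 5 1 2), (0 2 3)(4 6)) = no:(0 4 6 3 5 1 2) * (0 2 3)(4 6) = (0 6)(1 3 5), (0 2 3)(4 6) * (0 4 6 3 5 1 2) = (1 2 5)(3 4)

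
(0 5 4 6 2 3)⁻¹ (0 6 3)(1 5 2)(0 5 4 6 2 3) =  (0 5 2)(1 4 3)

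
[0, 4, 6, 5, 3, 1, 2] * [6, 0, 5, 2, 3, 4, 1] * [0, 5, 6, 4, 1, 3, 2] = [2, 4, 5, 1, 6, 0, 3]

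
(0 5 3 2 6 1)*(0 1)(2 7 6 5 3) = (0 3 7 6)(2 5)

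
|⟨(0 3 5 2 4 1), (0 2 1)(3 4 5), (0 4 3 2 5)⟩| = 720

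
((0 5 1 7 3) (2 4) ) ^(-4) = (0 5 1 7 3) 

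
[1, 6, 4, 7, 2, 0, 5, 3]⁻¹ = [5, 0, 4, 7, 2, 6, 1, 3]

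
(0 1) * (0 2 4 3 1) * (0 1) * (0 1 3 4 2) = (0 3 1)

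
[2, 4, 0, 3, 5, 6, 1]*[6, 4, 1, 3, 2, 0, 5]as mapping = [0→1, 1→2, 2→6, 3→3, 4→0, 5→5, 6→4]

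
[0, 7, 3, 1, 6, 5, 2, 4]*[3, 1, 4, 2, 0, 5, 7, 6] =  [3, 6, 2, 1, 7, 5, 4, 0]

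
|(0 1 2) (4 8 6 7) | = 12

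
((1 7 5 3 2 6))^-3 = (1 3)(2 7)(5 6)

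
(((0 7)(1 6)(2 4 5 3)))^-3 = (0 7)(1 6)(2 4 5 3)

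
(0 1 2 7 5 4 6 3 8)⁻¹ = (0 8 3 6 4 5 7 2 1)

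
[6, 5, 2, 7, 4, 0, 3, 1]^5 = [5, 7, 2, 6, 4, 1, 0, 3]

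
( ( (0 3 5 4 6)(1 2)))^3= (0 4 3 6 5)(1 2)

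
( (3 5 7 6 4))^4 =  (3 4 6 7 5)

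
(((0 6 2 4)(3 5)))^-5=(0 4 2 6)(3 5)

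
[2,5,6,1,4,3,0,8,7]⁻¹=[6,3,0,5,4,1,2,8,7]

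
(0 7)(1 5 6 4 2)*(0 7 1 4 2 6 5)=(0 1)(2 4 6)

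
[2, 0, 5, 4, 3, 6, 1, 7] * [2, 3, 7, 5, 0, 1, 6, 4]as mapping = [0→7, 1→2, 2→1, 3→0, 4→5, 5→6, 6→3, 7→4]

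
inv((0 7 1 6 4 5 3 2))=(0 2 3 5 4 6 1 7)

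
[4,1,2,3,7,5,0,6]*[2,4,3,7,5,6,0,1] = [5,4,3,7,1,6,2,0]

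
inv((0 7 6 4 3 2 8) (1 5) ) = (0 8 2 3 4 6 7) (1 5) 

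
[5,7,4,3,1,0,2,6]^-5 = [5,1,2,3,4,0,6,7]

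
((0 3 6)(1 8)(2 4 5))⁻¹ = (0 6 3)(1 8)(2 5 4)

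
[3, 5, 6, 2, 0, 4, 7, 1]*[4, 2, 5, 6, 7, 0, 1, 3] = [6, 0, 1, 5, 4, 7, 3, 2]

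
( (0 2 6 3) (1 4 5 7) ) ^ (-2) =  (0 6) (1 5) (2 3) (4 7) 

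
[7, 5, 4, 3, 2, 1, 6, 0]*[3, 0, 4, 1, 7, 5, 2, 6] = [6, 5, 7, 1, 4, 0, 2, 3]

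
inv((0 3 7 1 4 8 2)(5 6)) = (0 2 8 4 1 7 3)(5 6)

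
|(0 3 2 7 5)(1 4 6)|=15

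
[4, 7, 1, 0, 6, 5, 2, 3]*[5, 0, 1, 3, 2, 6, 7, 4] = [2, 4, 0, 5, 7, 6, 1, 3]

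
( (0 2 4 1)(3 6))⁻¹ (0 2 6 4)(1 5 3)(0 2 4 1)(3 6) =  (0 5 6)(1 2 4 3)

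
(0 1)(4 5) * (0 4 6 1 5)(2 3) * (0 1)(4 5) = (0 4 1 5 6)(2 3)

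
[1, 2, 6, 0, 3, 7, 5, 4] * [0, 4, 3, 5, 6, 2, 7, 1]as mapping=[0→4, 1→3, 2→7, 3→0, 4→5, 5→1, 6→2, 7→6]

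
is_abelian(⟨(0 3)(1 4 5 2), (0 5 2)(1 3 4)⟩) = no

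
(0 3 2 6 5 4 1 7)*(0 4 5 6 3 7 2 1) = (0 7 4)(1 2 3)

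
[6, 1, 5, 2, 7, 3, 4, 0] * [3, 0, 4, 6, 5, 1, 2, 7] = [2, 0, 1, 4, 7, 6, 5, 3] 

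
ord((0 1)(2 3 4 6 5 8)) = 6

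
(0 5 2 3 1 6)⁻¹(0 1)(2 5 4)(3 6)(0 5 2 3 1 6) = (0 1)(2 4 3)(5 6)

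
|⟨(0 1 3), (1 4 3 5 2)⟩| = 360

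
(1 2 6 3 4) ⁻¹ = (1 4 3 6 2) 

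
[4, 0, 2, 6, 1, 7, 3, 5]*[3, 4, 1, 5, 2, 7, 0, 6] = [2, 3, 1, 0, 4, 6, 5, 7]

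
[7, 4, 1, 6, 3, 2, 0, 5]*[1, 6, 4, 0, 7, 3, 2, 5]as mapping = [0→5, 1→7, 2→6, 3→2, 4→0, 5→4, 6→1, 7→3]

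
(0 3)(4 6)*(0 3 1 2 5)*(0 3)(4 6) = (0 1 2 5 3)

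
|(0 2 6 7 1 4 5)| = 7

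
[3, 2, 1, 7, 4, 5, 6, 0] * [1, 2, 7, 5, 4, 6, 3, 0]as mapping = [0→5, 1→7, 2→2, 3→0, 4→4, 5→6, 6→3, 7→1]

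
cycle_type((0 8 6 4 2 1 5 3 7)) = 9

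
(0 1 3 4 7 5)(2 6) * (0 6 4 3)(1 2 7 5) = (0 2 4 5 6 7 1)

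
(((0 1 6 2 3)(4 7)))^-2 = (0 2 1 3 6)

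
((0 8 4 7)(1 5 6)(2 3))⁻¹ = (0 7 4 8)(1 6 5)(2 3)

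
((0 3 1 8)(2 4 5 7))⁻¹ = (0 8 1 3)(2 7 5 4)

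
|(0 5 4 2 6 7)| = 6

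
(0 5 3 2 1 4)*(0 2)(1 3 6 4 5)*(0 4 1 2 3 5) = (0 2 5 6 1)(3 4)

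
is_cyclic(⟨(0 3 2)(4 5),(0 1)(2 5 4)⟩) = no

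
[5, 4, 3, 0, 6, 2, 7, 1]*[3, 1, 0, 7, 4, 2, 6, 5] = [2, 4, 7, 3, 6, 0, 5, 1]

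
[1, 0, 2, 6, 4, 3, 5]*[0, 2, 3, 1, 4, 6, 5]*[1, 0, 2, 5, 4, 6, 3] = [2, 1, 5, 6, 4, 0, 3]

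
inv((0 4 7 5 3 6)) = (0 6 3 5 7 4)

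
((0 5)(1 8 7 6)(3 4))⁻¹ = (0 5)(1 6 7 8)(3 4)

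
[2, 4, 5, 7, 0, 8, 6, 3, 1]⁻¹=[4, 8, 0, 7, 1, 2, 6, 3, 5]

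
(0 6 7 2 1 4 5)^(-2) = (0 4 2 6 5 1 7)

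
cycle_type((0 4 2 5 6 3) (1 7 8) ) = 3.6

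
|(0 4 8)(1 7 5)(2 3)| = 6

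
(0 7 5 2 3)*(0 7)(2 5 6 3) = (3 7 6)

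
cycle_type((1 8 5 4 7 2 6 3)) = 8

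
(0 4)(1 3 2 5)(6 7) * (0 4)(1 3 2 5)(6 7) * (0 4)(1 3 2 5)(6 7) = (0 4)(1 5 2 3)(6 7)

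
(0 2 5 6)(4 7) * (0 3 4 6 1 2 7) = (0 7 6 3 4)(1 2 5)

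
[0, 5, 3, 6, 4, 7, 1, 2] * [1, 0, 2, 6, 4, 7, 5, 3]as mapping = [0→1, 1→7, 2→6, 3→5, 4→4, 5→3, 6→0, 7→2]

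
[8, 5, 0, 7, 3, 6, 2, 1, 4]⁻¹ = [2, 7, 6, 4, 8, 1, 5, 3, 0]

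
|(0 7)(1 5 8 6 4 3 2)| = 14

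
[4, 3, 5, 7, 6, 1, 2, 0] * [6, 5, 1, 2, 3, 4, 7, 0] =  [3, 2, 4, 0, 7, 5, 1, 6]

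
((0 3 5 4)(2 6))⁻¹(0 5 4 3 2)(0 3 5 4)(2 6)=(0 5 6 3 4)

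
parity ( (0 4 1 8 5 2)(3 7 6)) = odd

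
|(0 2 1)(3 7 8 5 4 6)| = 6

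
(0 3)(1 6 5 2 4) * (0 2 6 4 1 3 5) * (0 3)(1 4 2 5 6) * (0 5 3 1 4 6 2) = (0 2 6 1)(4 5)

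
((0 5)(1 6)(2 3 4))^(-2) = (2 3 4)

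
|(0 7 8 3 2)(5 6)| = 10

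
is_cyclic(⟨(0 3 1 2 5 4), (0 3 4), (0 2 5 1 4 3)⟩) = no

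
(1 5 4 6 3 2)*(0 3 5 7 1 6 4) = (0 3 2 6 5)(1 7)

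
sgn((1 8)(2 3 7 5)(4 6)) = -1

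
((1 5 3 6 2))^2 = (1 3 2 5 6)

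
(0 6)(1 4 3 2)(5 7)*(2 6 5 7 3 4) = (0 5 3 6)(1 2)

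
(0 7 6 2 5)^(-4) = (0 7 6 2 5)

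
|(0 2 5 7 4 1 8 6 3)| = 9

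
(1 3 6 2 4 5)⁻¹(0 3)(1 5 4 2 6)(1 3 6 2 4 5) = (0 6)(1 5 4 2 3)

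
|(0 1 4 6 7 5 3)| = 7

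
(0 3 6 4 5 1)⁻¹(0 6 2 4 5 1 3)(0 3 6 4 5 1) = (0 6 3 4 2 5 1)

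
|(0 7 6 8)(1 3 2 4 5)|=20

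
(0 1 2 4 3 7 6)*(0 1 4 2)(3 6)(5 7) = (0 4 6 1)(3 5 7)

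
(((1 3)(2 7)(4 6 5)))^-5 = (1 3)(2 7)(4 6 5)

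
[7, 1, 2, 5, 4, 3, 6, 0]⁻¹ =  [7, 1, 2, 5, 4, 3, 6, 0]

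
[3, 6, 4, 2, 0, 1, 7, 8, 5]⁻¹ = [4, 5, 3, 0, 2, 8, 1, 6, 7]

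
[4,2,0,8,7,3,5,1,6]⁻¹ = [2,7,1,5,0,6,8,4,3]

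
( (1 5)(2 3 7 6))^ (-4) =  ()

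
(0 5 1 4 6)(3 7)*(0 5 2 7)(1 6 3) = (0 2 7 1 4 3)(5 6)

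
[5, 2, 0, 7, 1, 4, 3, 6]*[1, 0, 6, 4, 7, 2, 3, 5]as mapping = [0→2, 1→6, 2→1, 3→5, 4→0, 5→7, 6→4, 7→3]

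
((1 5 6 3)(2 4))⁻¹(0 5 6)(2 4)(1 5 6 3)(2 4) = (0 6 3)(2 4)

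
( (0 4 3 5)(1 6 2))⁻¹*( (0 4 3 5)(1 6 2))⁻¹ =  (0 3)(1 6 2)(4 5)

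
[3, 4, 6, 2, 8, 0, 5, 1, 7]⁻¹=[5, 7, 3, 0, 1, 6, 2, 8, 4]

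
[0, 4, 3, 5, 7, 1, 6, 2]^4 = [0, 3, 4, 7, 5, 2, 6, 1]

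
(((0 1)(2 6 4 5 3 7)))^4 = (2 3 4)(5 6 7)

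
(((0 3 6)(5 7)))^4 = (0 3 6)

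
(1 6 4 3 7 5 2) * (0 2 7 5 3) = (0 2 1 6 4)(3 5 7)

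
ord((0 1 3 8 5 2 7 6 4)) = 9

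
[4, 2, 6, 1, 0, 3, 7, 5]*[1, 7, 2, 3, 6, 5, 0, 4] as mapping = [0→6, 1→2, 2→0, 3→7, 4→1, 5→3, 6→4, 7→5] 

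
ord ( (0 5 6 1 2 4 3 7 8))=9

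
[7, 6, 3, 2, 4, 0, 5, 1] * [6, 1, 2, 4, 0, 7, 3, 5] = [5, 3, 4, 2, 0, 6, 7, 1]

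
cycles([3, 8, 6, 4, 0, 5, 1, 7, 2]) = (0 3 4)(1 8 2 6)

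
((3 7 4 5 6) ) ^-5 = () 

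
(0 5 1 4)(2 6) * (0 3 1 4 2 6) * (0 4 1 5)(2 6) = (1 6 2 4 3 5)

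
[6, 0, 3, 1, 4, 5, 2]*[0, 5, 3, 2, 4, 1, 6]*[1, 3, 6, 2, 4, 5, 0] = [0, 1, 6, 5, 4, 3, 2]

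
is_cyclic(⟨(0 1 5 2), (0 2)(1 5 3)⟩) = no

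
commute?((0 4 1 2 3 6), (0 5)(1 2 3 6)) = no:(0 4 1 2 3 6) * (0 5)(1 2 3 6) = (0 4 2 6 5)(1 3), (0 5)(1 2 3 6) * (0 4 1 2 3 6) = (0 5 4 1 3)(2 6)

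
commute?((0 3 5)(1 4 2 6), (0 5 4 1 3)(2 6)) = no:(0 3 5)(1 4 2 6) * (0 5 4 1 3)(2 6) = (3 4 6), (0 5 4 1 3)(2 6) * (0 3 5)(1 4 2 6) = (1 5 2)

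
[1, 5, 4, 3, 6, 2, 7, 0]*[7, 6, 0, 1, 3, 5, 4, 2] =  [6, 5, 3, 1, 4, 0, 2, 7]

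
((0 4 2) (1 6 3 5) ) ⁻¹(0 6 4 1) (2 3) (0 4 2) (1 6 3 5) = (0 5) (2 6 4 3) 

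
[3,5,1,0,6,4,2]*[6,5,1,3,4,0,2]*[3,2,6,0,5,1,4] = [0,3,1,4,6,5,2]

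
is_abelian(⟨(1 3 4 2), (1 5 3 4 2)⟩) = no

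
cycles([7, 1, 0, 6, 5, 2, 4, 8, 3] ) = (0 7 8 3 6 4 5 2)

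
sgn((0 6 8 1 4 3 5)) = 1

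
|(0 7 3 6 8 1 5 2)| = 8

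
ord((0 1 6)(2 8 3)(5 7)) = 6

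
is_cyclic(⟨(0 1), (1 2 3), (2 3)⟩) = no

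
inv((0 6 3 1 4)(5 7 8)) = (0 4 1 3 6)(5 8 7)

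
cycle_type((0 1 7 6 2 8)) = 6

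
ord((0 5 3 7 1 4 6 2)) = 8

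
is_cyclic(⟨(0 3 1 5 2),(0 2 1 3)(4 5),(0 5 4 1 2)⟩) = no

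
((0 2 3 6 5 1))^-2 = (0 5 3)(1 6 2)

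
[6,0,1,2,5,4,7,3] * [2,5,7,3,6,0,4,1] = [4,2,5,7,0,6,1,3]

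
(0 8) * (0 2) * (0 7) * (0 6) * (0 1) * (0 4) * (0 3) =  (0 8 2 7 6 1 4 3)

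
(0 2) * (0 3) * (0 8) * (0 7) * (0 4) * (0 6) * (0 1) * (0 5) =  (0 2 3 8 7 4 6 1 5)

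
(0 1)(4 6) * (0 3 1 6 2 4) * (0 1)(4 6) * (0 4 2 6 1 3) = (0 2 1)(3 4 6)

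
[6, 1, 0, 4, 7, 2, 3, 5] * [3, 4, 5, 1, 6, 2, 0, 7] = [0, 4, 3, 6, 7, 5, 1, 2]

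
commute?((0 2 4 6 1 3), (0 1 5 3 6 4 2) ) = no:(0 2 4 6 1 3)*(0 1 5 3 6 4 2) = (1 6 5 3), (0 1 5 3 6 4 2)*(0 2 4 6 1 3) = (0 3 1 5) 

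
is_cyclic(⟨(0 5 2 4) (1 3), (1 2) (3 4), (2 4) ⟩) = no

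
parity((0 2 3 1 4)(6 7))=odd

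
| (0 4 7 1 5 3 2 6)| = 8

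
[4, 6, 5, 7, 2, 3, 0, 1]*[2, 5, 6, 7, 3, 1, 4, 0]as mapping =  [0→3, 1→4, 2→1, 3→0, 4→6, 5→7, 6→2, 7→5]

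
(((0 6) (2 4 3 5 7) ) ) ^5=(0 6) 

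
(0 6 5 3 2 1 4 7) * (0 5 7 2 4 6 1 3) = (0 1 6 7 5)(2 3 4)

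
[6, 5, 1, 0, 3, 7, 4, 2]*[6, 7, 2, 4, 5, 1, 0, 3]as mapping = [0→0, 1→1, 2→7, 3→6, 4→4, 5→3, 6→5, 7→2]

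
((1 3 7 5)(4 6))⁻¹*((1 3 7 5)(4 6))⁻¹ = (1 7)(3 5)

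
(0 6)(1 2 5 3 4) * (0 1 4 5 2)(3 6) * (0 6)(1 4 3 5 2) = (0 5)(1 6 4 3 2)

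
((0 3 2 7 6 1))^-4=(0 2 6)(1 3 7)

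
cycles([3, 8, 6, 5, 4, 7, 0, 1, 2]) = (0 3 5 7 1 8 2 6)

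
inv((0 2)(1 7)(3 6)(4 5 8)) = (0 2)(1 7)(3 6)(4 8 5)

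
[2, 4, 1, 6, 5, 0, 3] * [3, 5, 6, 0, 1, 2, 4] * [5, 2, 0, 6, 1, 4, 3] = [3, 2, 4, 1, 0, 6, 5]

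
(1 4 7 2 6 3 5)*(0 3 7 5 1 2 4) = (0 3 1)(2 6 7 4 5)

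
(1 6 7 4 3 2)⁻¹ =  (1 2 3 4 7 6)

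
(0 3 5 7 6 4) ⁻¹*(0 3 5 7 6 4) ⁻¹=(0 6 5) (3 4 7) 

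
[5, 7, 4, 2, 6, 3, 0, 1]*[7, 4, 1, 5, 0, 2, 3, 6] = [2, 6, 0, 1, 3, 5, 7, 4]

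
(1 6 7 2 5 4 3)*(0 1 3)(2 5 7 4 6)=(0 1 2 7 5 6 4)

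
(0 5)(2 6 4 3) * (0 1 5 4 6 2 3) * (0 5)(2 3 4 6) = (0 6 2 3 4 5 1)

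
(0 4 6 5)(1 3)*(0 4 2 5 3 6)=(0 2 5 4)(1 6 3)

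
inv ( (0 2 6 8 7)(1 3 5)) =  (0 7 8 6 2)(1 5 3)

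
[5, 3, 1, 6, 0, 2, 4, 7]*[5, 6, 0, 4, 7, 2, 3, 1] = [2, 4, 6, 3, 5, 0, 7, 1]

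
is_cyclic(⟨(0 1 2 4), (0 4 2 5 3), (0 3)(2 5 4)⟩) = no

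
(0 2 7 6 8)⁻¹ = (0 8 6 7 2)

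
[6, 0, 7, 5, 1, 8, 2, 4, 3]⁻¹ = [1, 4, 6, 8, 7, 3, 0, 2, 5]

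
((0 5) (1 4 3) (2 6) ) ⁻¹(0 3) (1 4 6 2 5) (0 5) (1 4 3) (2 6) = (0 4 3 2 6) (1 5) 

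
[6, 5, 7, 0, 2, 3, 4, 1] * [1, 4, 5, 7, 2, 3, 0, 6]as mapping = [0→0, 1→3, 2→6, 3→1, 4→5, 5→7, 6→2, 7→4]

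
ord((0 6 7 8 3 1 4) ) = 7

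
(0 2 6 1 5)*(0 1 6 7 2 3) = (0 3) (1 5) (2 7) 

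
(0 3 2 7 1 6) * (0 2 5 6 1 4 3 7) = (0 7 4 3 5 6 2)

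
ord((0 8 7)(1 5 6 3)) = 12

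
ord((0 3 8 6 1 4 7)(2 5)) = 14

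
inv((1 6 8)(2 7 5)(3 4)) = (1 8 6)(2 5 7)(3 4)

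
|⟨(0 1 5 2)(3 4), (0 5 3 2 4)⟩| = 360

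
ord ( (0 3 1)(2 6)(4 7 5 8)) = 12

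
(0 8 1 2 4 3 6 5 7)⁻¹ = (0 7 5 6 3 4 2 1 8)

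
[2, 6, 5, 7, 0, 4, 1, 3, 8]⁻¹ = [4, 6, 0, 7, 5, 2, 1, 3, 8]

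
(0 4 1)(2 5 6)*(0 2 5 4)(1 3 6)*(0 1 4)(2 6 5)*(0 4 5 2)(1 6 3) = (0 6)(1 3 2 4)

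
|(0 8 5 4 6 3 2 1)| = 8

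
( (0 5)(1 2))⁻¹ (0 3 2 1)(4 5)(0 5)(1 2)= (0 4)(1 2 5 3)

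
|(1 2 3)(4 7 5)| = 3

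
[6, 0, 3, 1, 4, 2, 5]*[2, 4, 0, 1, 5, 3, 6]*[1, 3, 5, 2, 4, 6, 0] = [0, 5, 3, 4, 6, 1, 2] 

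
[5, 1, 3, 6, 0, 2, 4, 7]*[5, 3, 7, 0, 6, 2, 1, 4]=[2, 3, 0, 1, 5, 7, 6, 4]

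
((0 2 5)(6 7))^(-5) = (0 2 5)(6 7)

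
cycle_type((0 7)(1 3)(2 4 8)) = 2^2.3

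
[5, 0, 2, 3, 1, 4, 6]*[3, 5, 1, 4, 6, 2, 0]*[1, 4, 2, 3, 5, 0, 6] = [2, 3, 4, 5, 0, 6, 1]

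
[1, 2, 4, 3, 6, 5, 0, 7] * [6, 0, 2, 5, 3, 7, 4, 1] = [0, 2, 3, 5, 4, 7, 6, 1]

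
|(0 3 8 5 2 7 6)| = 7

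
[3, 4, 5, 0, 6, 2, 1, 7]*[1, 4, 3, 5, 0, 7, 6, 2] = [5, 0, 7, 1, 6, 3, 4, 2]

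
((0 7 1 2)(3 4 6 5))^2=(0 1)(2 7)(3 6)(4 5)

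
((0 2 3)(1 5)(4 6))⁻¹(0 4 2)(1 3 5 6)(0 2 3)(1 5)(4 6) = (0 1 4 5)(2 6 3)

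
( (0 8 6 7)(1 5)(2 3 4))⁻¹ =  (0 7 6 8)(1 5)(2 4 3)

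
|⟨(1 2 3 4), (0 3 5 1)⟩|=24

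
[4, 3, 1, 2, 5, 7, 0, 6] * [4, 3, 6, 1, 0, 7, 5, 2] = [0, 1, 3, 6, 7, 2, 4, 5]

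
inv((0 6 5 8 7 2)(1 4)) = (0 2 7 8 5 6)(1 4)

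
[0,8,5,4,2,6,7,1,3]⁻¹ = [0,7,4,8,3,2,5,6,1]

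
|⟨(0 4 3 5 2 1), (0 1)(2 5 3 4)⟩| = 72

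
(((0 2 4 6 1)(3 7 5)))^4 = (0 1 6 4 2)(3 7 5)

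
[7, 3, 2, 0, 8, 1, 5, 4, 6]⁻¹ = [3, 5, 2, 1, 7, 6, 8, 0, 4]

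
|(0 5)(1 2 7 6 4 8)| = 6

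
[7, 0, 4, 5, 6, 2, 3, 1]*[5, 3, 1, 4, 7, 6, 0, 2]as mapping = [0→2, 1→5, 2→7, 3→6, 4→0, 5→1, 6→4, 7→3]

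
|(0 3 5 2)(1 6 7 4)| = 4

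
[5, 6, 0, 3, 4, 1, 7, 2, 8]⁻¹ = [2, 5, 7, 3, 4, 0, 1, 6, 8]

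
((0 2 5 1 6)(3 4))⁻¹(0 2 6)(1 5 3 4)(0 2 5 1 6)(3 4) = (0 2 5)(1 4 3 6)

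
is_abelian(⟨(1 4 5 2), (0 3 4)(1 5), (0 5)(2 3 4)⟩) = no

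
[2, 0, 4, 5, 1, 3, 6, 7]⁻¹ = [1, 4, 0, 5, 2, 3, 6, 7]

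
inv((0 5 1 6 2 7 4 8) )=(0 8 4 7 2 6 1 5) 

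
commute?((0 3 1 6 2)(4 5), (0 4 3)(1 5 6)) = no:(0 3 1 6 2)(4 5) * (0 4 3)(1 5 6) = (2 4 6)(3 5), (0 4 3)(1 5 6) * (0 3 1 6 2)(4 5) = (0 5 2)(1 4)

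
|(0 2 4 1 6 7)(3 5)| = 6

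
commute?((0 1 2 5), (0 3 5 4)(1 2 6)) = no:(0 1 2 5)*(0 3 5 4)(1 2 6) = (0 2 4)(1 6)(3 5), (0 3 5 4)(1 2 6)*(0 1 2 5) = (0 3)(1 5 4)(2 6)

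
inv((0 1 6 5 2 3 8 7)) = (0 7 8 3 2 5 6 1)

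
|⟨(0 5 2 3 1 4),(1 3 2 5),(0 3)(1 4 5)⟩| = 720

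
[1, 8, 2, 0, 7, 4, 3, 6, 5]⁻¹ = [3, 0, 2, 6, 5, 8, 7, 4, 1]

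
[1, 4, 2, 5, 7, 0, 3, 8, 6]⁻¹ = [5, 0, 2, 6, 1, 3, 8, 4, 7]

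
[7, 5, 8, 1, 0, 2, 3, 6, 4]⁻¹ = [4, 3, 5, 6, 8, 1, 7, 0, 2]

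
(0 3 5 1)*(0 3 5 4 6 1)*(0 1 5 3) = (0 3 4 6 5 1)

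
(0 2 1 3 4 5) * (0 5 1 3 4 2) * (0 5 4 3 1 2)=(0 5 4 2 1 3)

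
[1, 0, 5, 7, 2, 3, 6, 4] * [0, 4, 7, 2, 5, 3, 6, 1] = [4, 0, 3, 1, 7, 2, 6, 5]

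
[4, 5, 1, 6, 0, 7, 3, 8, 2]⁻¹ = [4, 2, 8, 6, 0, 1, 3, 5, 7]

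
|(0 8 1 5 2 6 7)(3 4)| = 14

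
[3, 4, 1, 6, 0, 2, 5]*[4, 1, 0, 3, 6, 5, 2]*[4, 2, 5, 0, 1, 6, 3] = [0, 3, 2, 5, 1, 4, 6]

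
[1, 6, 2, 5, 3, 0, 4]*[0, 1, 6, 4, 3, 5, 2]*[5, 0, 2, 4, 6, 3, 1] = [0, 2, 1, 3, 6, 5, 4]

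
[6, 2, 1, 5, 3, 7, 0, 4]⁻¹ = [6, 2, 1, 4, 7, 3, 0, 5]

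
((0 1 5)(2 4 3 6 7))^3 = (2 6 4 7 3)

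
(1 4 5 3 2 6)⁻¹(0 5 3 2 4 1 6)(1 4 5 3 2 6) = (0 3 2 6 5 4 1)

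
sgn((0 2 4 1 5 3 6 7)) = -1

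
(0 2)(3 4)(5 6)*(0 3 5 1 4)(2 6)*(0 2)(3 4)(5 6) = (0 5)(1 3 2 4 6)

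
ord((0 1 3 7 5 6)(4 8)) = 6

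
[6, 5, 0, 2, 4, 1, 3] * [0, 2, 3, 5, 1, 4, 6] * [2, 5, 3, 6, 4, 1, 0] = [0, 4, 2, 6, 5, 3, 1]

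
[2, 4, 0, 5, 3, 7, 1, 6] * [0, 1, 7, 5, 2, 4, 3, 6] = [7, 2, 0, 4, 5, 6, 1, 3]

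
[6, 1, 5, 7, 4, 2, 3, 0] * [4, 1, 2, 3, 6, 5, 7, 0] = [7, 1, 5, 0, 6, 2, 3, 4]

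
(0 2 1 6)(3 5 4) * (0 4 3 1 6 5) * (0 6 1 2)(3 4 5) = (1 3 6 5 4 2)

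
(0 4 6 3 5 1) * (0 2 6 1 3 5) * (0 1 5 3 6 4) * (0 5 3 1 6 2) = (0 5 2 4 3 6 1)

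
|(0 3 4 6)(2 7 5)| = 12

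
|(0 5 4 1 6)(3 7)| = 10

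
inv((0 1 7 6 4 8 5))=(0 5 8 4 6 7 1)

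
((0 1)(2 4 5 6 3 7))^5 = (0 1)(2 7 3 6 5 4)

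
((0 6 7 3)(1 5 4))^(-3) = (0 6 7 3)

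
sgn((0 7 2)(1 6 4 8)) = -1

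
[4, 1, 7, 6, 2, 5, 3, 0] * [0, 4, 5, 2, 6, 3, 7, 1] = [6, 4, 1, 7, 5, 3, 2, 0]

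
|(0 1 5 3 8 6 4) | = 7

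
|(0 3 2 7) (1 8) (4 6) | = 4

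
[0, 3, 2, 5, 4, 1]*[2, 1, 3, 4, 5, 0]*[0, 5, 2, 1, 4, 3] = [2, 4, 1, 0, 3, 5]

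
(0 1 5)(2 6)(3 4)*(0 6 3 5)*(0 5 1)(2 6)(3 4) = (1 5 2 4)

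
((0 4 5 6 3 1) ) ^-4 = (0 5 3) (1 4 6) 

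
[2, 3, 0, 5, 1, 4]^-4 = [0, 1, 2, 3, 4, 5]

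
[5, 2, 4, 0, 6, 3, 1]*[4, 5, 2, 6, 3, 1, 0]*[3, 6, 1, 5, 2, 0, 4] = [6, 1, 5, 2, 3, 4, 0]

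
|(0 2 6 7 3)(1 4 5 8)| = 20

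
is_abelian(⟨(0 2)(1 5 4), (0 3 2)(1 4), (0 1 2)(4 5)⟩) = no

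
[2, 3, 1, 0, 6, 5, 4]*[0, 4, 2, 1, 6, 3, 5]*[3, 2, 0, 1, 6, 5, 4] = [0, 2, 6, 3, 5, 1, 4]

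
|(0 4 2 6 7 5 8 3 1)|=9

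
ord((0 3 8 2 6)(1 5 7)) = 15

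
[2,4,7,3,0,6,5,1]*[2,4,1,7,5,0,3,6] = [1,5,6,7,2,3,0,4] 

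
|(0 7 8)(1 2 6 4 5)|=15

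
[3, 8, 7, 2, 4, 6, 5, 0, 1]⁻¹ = [7, 8, 3, 0, 4, 6, 5, 2, 1]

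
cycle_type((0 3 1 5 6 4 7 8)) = 8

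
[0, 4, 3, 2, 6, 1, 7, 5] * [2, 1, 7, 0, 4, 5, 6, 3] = [2, 4, 0, 7, 6, 1, 3, 5]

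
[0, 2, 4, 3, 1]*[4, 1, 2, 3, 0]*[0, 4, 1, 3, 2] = [2, 1, 0, 3, 4]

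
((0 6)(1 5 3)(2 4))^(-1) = (0 6)(1 3 5)(2 4)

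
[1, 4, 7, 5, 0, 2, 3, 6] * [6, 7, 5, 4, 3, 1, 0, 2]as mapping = [0→7, 1→3, 2→2, 3→1, 4→6, 5→5, 6→4, 7→0]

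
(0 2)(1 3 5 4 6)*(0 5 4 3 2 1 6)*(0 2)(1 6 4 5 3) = (0 6 4 2 3 5 1)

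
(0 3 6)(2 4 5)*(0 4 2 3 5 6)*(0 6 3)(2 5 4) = (0 4 3 6 2 5)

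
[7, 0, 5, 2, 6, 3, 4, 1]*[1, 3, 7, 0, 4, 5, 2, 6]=[6, 1, 5, 7, 2, 0, 4, 3]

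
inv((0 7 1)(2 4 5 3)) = (0 1 7)(2 3 5 4)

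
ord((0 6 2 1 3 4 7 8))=8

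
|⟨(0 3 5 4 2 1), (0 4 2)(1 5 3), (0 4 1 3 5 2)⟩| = 720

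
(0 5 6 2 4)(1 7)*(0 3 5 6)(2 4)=(0 6 4 3 5)(1 7)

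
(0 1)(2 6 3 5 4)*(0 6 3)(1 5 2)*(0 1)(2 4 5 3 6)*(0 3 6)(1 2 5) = (0 6 2)(1 5)(3 4)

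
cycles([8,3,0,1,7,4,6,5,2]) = (0 8 2)(1 3)(4 7 5)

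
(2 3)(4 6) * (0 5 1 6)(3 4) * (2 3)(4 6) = (0 5 1 4)(2 6)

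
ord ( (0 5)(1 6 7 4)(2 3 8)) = 12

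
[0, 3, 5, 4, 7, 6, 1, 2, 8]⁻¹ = [0, 6, 7, 1, 3, 2, 5, 4, 8]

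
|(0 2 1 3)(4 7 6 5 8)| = 20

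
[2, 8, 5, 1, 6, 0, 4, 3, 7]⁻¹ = [5, 3, 0, 7, 6, 2, 4, 8, 1]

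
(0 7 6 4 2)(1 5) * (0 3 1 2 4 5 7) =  (1 7 6 5 2 3)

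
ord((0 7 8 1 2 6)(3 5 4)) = 6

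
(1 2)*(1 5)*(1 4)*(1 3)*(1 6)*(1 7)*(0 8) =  (0 8)(1 2 5 4 3 6 7)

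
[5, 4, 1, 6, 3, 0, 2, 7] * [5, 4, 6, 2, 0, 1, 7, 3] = [1, 0, 4, 7, 2, 5, 6, 3]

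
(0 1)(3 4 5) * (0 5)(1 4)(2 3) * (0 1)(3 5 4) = (0 3)(1 4)(2 5)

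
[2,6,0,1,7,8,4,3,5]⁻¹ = [2,3,0,7,6,8,1,4,5]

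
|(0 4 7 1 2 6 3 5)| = 8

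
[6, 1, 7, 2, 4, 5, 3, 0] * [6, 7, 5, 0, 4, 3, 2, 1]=[2, 7, 1, 5, 4, 3, 0, 6]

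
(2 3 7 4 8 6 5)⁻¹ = (2 5 6 8 4 7 3)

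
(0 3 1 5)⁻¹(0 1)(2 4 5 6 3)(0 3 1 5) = (0 6 1 2 4)(3 5)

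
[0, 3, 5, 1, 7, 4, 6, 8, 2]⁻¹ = [0, 3, 8, 1, 5, 2, 6, 4, 7]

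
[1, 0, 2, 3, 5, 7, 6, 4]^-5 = [1, 0, 2, 3, 5, 7, 6, 4]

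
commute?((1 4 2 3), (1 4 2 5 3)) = no:(1 4 2 3) * (1 4 2 5 3) = (1 2)(3 4 5), (1 4 2 5 3) * (1 4 2 3) = (1 2 5)(3 4)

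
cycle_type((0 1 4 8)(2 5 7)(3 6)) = 2.3.4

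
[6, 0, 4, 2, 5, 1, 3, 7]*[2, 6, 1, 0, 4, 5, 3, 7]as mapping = [0→3, 1→2, 2→4, 3→1, 4→5, 5→6, 6→0, 7→7]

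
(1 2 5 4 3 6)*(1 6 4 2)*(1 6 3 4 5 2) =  (1 6 3 5)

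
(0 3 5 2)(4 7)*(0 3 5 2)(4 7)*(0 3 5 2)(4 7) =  (0 2 5 3)(4 7)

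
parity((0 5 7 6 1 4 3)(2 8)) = odd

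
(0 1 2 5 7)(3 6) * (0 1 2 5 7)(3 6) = (0 2 7 1 5)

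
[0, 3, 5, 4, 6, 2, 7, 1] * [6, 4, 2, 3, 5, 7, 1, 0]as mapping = [0→6, 1→3, 2→7, 3→5, 4→1, 5→2, 6→0, 7→4]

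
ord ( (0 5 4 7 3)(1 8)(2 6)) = 10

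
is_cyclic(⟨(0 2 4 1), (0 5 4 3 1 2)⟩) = no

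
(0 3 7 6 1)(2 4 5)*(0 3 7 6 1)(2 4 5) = (0 7 1 3 6)(2 5 4)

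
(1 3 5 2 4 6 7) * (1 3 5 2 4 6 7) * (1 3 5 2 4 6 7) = (1 2 7 5 6 3 4)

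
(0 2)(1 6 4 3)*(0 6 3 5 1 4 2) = (1 3 4 5)(2 6)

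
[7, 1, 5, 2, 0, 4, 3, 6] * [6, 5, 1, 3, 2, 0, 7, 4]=[4, 5, 0, 1, 6, 2, 3, 7]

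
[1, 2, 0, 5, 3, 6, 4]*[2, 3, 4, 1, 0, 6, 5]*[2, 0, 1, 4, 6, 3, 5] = [4, 6, 1, 5, 0, 3, 2]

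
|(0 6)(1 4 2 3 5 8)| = 6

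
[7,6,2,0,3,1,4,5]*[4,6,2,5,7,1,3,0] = [0,3,2,4,5,6,7,1]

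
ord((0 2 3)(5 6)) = 6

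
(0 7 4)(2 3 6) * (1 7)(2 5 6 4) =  (0 1 7 2 3 4)(5 6)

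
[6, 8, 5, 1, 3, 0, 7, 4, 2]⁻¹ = [5, 3, 8, 4, 7, 2, 0, 6, 1]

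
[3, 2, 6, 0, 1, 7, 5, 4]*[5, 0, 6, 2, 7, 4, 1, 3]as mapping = [0→2, 1→6, 2→1, 3→5, 4→0, 5→3, 6→4, 7→7]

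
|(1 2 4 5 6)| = 5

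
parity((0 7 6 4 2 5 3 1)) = odd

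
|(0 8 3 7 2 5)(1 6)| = 6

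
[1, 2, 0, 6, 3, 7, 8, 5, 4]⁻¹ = [2, 0, 1, 4, 8, 7, 3, 5, 6]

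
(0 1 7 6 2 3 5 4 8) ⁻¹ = (0 8 4 5 3 2 6 7 1) 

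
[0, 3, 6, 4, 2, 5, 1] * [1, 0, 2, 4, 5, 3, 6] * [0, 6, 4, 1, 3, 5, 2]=[6, 3, 2, 5, 4, 1, 0]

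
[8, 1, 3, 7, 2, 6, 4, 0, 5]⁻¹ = [7, 1, 4, 2, 6, 8, 5, 3, 0]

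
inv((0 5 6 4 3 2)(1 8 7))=(0 2 3 4 6 5)(1 7 8)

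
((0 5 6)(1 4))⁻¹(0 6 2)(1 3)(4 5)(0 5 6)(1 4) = (0 2 5)(1 6)(3 4)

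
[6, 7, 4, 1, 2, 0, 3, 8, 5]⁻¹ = [5, 3, 4, 6, 2, 8, 0, 1, 7]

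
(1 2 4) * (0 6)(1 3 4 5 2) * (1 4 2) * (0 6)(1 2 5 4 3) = (1 3 5 2 4)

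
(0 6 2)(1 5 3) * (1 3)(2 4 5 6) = (0 2)(1 6 4 5)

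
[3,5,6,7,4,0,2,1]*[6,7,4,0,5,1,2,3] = [0,1,2,3,5,6,4,7]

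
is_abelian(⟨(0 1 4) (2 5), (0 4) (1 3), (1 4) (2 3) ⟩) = no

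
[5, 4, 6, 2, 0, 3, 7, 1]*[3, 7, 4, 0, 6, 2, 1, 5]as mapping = [0→2, 1→6, 2→1, 3→4, 4→3, 5→0, 6→5, 7→7]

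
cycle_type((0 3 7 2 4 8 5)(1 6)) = 2.7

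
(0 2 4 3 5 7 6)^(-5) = (0 4 5 6 2 3 7)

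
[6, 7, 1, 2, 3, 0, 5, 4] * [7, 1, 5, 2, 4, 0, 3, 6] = [3, 6, 1, 5, 2, 7, 0, 4]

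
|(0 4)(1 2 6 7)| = 4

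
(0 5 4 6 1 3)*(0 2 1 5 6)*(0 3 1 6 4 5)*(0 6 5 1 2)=(0 4 3)(1 2 5)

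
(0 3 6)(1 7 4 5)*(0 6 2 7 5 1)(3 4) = (0 4 1 5)(2 7 3)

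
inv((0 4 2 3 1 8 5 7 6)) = (0 6 7 5 8 1 3 2 4)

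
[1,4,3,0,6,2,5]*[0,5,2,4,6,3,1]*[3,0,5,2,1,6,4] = [6,4,1,3,0,5,2]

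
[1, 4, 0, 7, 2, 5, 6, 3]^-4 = [0, 1, 2, 3, 4, 5, 6, 7]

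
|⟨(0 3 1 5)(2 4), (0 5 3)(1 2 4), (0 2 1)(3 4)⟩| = 720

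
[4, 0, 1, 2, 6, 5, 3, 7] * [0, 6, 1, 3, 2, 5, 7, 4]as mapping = [0→2, 1→0, 2→6, 3→1, 4→7, 5→5, 6→3, 7→4]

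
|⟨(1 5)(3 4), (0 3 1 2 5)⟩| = 360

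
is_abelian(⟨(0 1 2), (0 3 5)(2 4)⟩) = no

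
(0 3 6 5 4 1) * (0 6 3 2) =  (0 2)(1 6 5 4)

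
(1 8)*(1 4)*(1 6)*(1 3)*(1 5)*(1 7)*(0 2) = (0 2)(1 8 4 6 3 5 7)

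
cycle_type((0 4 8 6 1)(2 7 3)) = 3.5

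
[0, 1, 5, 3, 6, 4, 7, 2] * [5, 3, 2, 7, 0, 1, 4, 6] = [5, 3, 1, 7, 4, 0, 6, 2]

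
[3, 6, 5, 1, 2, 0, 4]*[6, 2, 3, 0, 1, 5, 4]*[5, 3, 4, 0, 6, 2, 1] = [5, 6, 2, 4, 0, 1, 3]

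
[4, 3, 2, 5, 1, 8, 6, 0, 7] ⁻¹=[7, 4, 2, 1, 0, 3, 6, 8, 5] 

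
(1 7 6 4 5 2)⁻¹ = (1 2 5 4 6 7)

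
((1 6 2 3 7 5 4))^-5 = (1 2 7 4 6 3 5)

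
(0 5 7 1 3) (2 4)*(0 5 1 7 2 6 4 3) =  (0 1) (2 3 5) (4 6) 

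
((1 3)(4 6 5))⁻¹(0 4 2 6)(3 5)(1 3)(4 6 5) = (0 6 2 5)(1 4)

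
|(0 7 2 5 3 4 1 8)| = 8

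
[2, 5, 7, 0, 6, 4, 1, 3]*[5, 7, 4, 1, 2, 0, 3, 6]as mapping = [0→4, 1→0, 2→6, 3→5, 4→3, 5→2, 6→7, 7→1]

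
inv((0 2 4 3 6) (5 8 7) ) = (0 6 3 4 2) (5 7 8) 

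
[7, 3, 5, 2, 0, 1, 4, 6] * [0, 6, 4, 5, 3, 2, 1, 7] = [7, 5, 2, 4, 0, 6, 3, 1]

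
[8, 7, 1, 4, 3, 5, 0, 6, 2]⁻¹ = [6, 2, 8, 4, 3, 5, 7, 1, 0]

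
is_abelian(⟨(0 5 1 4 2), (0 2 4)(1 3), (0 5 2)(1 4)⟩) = no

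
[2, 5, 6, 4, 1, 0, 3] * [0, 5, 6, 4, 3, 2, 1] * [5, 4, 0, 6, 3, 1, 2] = [2, 0, 4, 6, 1, 5, 3]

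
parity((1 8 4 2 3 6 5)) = even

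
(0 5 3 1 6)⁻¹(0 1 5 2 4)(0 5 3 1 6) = (2 4 5 6 3)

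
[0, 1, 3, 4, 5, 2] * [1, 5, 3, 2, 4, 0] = [1, 5, 2, 4, 0, 3]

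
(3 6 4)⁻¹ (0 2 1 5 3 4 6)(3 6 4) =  (0 2 1 5 6 3 4)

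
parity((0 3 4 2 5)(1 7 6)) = even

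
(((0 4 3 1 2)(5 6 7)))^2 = (0 3 2 4 1)(5 7 6)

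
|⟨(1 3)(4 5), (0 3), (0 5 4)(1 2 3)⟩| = 720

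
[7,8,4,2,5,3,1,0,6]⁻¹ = [7,6,3,5,2,4,8,0,1]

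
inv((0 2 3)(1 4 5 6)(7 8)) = (0 3 2)(1 6 5 4)(7 8)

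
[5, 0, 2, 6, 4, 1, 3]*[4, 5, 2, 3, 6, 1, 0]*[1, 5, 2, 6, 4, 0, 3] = [5, 4, 2, 1, 3, 0, 6]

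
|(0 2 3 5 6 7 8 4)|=8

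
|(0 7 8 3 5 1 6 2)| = 8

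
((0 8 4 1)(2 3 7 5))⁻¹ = (0 1 4 8)(2 5 7 3)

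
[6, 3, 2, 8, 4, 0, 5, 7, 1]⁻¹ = [5, 8, 2, 1, 4, 6, 0, 7, 3]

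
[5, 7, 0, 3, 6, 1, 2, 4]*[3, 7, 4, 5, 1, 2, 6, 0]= [2, 0, 3, 5, 6, 7, 4, 1]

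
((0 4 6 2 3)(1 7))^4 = (0 3 2 6 4)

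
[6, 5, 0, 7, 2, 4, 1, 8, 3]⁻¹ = [2, 6, 4, 8, 5, 1, 0, 3, 7]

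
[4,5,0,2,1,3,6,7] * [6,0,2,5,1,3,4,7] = [1,3,6,2,0,5,4,7]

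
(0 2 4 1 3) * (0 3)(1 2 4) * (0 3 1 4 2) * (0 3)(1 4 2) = (0 1)(3 4)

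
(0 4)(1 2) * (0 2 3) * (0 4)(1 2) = (1 3 4)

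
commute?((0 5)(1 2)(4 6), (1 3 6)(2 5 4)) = no:(0 5)(1 2)(4 6)*(1 3 6)(2 5 4) = (0 4 1 5)(2 3 6), (1 3 6)(2 5 4)*(0 5)(1 2)(4 6) = (0 5 6 2)(1 3 4)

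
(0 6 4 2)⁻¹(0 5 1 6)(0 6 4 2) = (1 4 6 5)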